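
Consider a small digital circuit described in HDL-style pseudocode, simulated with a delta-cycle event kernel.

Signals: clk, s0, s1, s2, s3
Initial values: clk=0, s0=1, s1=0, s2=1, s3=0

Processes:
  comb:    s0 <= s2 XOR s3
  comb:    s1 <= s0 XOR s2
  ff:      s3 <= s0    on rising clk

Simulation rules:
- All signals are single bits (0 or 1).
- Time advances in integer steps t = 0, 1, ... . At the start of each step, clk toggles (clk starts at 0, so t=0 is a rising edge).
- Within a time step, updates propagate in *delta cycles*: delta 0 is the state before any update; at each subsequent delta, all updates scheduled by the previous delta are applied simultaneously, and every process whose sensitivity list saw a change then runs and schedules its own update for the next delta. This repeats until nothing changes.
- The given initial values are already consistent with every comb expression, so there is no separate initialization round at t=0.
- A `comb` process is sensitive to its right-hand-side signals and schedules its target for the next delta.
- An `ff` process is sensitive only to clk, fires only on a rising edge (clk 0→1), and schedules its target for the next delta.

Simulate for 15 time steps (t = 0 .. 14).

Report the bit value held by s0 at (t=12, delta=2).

1

t=0 Δ0: s3=0 s1=0 clk=0 s2=1 s0=1
  Δ1: clk:0→1
  Δ2: s3:0→1
  Δ3: s0:1→0
  Δ4: s1:0→1
  (4Δ to stable)
t=1 Δ0: s3=1 s1=1 clk=1 s2=1 s0=0
  Δ1: clk:1→0
  (1Δ to stable)
t=2 Δ0: s3=1 s1=1 clk=0 s2=1 s0=0
  Δ1: clk:0→1
  Δ2: s3:1→0
  Δ3: s0:0→1
  Δ4: s1:1→0
  (4Δ to stable)
t=3 Δ0: s3=0 s1=0 clk=1 s2=1 s0=1
  Δ1: clk:1→0
  (1Δ to stable)
t=4 Δ0: s3=0 s1=0 clk=0 s2=1 s0=1
  Δ1: clk:0→1
  Δ2: s3:0→1
  Δ3: s0:1→0
  Δ4: s1:0→1
  (4Δ to stable)
t=5 Δ0: s3=1 s1=1 clk=1 s2=1 s0=0
  Δ1: clk:1→0
  (1Δ to stable)
t=6 Δ0: s3=1 s1=1 clk=0 s2=1 s0=0
  Δ1: clk:0→1
  Δ2: s3:1→0
  Δ3: s0:0→1
  Δ4: s1:1→0
  (4Δ to stable)
t=7 Δ0: s3=0 s1=0 clk=1 s2=1 s0=1
  Δ1: clk:1→0
  (1Δ to stable)
t=8 Δ0: s3=0 s1=0 clk=0 s2=1 s0=1
  Δ1: clk:0→1
  Δ2: s3:0→1
  Δ3: s0:1→0
  Δ4: s1:0→1
  (4Δ to stable)
t=9 Δ0: s3=1 s1=1 clk=1 s2=1 s0=0
  Δ1: clk:1→0
  (1Δ to stable)
t=10 Δ0: s3=1 s1=1 clk=0 s2=1 s0=0
  Δ1: clk:0→1
  Δ2: s3:1→0
  Δ3: s0:0→1
  Δ4: s1:1→0
  (4Δ to stable)
t=11 Δ0: s3=0 s1=0 clk=1 s2=1 s0=1
  Δ1: clk:1→0
  (1Δ to stable)
t=12 Δ0: s3=0 s1=0 clk=0 s2=1 s0=1
  Δ1: clk:0→1
  Δ2: s3:0→1
  Δ3: s0:1→0
  Δ4: s1:0→1
  (4Δ to stable)
t=13 Δ0: s3=1 s1=1 clk=1 s2=1 s0=0
  Δ1: clk:1→0
  (1Δ to stable)
t=14 Δ0: s3=1 s1=1 clk=0 s2=1 s0=0
  Δ1: clk:0→1
  Δ2: s3:1→0
  Δ3: s0:0→1
  Δ4: s1:1→0
  (4Δ to stable)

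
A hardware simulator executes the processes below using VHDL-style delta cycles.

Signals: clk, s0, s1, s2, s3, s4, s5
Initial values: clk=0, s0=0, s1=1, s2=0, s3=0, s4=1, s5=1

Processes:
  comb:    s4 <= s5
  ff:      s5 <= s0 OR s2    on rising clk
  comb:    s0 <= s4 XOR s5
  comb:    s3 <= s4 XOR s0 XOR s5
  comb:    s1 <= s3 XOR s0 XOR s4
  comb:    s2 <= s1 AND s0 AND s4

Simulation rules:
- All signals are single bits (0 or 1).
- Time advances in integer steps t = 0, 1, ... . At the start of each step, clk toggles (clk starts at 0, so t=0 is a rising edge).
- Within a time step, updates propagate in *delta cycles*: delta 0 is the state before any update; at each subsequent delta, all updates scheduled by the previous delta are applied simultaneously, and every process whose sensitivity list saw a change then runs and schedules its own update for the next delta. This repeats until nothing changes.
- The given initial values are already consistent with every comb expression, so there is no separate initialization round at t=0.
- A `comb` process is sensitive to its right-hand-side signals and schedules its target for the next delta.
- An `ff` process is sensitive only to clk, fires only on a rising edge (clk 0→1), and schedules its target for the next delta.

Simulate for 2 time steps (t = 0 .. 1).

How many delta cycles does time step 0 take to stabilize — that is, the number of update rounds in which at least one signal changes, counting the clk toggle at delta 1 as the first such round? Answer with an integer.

t0.Δ0 s1=1 s3=0 s4=1 clk=0 s2=0 s5=1 s0=0
t0.Δ1 s1=1 s3=0 s4=1 clk=1 s2=0 s5=1 s0=0
t0.Δ2 s1=1 s3=0 s4=1 clk=1 s2=0 s5=0 s0=0
t0.Δ3 s1=1 s3=1 s4=0 clk=1 s2=0 s5=0 s0=1
t0.Δ4 s1=0 s3=1 s4=0 clk=1 s2=0 s5=0 s0=0
t0.Δ5 s1=1 s3=0 s4=0 clk=1 s2=0 s5=0 s0=0
t0.Δ6 s1=0 s3=0 s4=0 clk=1 s2=0 s5=0 s0=0
t1.Δ0 s1=0 s3=0 s4=0 clk=1 s2=0 s5=0 s0=0
t1.Δ1 s1=0 s3=0 s4=0 clk=0 s2=0 s5=0 s0=0

6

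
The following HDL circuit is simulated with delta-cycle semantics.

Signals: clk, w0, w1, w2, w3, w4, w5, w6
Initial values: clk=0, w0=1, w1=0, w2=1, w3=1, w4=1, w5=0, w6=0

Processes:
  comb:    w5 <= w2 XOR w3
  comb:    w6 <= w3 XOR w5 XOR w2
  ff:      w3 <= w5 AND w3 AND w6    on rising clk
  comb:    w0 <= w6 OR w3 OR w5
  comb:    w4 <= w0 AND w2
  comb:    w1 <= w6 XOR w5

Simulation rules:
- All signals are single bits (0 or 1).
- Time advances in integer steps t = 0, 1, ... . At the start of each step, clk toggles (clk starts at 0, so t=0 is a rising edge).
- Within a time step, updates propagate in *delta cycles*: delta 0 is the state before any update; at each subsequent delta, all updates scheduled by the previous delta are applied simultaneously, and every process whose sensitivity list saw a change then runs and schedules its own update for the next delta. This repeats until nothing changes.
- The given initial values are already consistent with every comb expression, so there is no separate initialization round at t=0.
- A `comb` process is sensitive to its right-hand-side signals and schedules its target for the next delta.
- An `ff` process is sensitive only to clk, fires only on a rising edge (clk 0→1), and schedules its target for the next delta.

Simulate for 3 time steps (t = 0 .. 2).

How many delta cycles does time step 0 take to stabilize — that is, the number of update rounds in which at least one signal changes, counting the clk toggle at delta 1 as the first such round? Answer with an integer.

5

t=0 Δ0: w5=0 clk=0 w0=1 w3=1 w2=1 w1=0 w4=1 w6=0
  Δ1: clk:0→1
  Δ2: w3:1→0
  Δ3: w5:0→1, w0:1→0, w6:0→1
  Δ4: w0:0→1, w4:1→0, w6:1→0
  Δ5: w1:0→1, w4:0→1
  (5Δ to stable)
t=1 Δ0: w5=1 clk=1 w0=1 w3=0 w2=1 w1=1 w4=1 w6=0
  Δ1: clk:1→0
  (1Δ to stable)
t=2 Δ0: w5=1 clk=0 w0=1 w3=0 w2=1 w1=1 w4=1 w6=0
  Δ1: clk:0→1
  (1Δ to stable)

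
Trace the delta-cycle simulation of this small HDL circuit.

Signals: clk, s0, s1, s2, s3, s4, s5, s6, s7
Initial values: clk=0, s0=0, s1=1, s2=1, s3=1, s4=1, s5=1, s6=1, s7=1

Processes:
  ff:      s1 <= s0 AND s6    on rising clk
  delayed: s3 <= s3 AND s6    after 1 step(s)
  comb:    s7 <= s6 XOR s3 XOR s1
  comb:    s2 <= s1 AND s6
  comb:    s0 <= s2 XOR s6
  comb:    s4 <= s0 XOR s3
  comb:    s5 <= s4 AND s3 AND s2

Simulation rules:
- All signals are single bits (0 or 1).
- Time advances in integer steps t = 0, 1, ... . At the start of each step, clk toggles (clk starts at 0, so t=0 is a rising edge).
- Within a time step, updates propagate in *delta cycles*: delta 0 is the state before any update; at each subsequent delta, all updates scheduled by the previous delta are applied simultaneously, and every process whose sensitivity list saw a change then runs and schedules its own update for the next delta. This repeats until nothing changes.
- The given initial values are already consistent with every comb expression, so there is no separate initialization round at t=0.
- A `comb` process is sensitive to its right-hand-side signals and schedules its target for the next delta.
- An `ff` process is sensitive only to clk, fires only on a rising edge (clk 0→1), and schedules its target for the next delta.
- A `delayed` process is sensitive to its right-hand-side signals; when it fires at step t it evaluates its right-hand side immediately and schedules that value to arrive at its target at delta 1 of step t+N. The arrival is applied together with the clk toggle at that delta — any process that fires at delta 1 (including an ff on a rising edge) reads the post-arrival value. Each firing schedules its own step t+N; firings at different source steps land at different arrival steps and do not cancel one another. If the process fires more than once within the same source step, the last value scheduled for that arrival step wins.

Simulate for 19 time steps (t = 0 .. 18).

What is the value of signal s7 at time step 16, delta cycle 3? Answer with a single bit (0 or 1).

0

t=0 Δ0: clk=0 s2=1 s0=0 s6=1 s3=1 s1=1 s5=1 s7=1 s4=1
  Δ1: clk:0→1
  Δ2: s1:1→0
  Δ3: s2:1→0, s7:1→0
  Δ4: s0:0→1, s5:1→0
  Δ5: s4:1→0
  (5Δ to stable)
t=1 Δ0: clk=1 s2=0 s0=1 s6=1 s3=1 s1=0 s5=0 s7=0 s4=0
  Δ1: clk:1→0
  (1Δ to stable)
t=2 Δ0: clk=0 s2=0 s0=1 s6=1 s3=1 s1=0 s5=0 s7=0 s4=0
  Δ1: clk:0→1
  Δ2: s1:0→1
  Δ3: s2:0→1, s7:0→1
  Δ4: s0:1→0
  Δ5: s4:0→1
  Δ6: s5:0→1
  (6Δ to stable)
t=3 Δ0: clk=1 s2=1 s0=0 s6=1 s3=1 s1=1 s5=1 s7=1 s4=1
  Δ1: clk:1→0
  (1Δ to stable)
t=4 Δ0: clk=0 s2=1 s0=0 s6=1 s3=1 s1=1 s5=1 s7=1 s4=1
  Δ1: clk:0→1
  Δ2: s1:1→0
  Δ3: s2:1→0, s7:1→0
  Δ4: s0:0→1, s5:1→0
  Δ5: s4:1→0
  (5Δ to stable)
t=5 Δ0: clk=1 s2=0 s0=1 s6=1 s3=1 s1=0 s5=0 s7=0 s4=0
  Δ1: clk:1→0
  (1Δ to stable)
t=6 Δ0: clk=0 s2=0 s0=1 s6=1 s3=1 s1=0 s5=0 s7=0 s4=0
  Δ1: clk:0→1
  Δ2: s1:0→1
  Δ3: s2:0→1, s7:0→1
  Δ4: s0:1→0
  Δ5: s4:0→1
  Δ6: s5:0→1
  (6Δ to stable)
t=7 Δ0: clk=1 s2=1 s0=0 s6=1 s3=1 s1=1 s5=1 s7=1 s4=1
  Δ1: clk:1→0
  (1Δ to stable)
t=8 Δ0: clk=0 s2=1 s0=0 s6=1 s3=1 s1=1 s5=1 s7=1 s4=1
  Δ1: clk:0→1
  Δ2: s1:1→0
  Δ3: s2:1→0, s7:1→0
  Δ4: s0:0→1, s5:1→0
  Δ5: s4:1→0
  (5Δ to stable)
t=9 Δ0: clk=1 s2=0 s0=1 s6=1 s3=1 s1=0 s5=0 s7=0 s4=0
  Δ1: clk:1→0
  (1Δ to stable)
t=10 Δ0: clk=0 s2=0 s0=1 s6=1 s3=1 s1=0 s5=0 s7=0 s4=0
  Δ1: clk:0→1
  Δ2: s1:0→1
  Δ3: s2:0→1, s7:0→1
  Δ4: s0:1→0
  Δ5: s4:0→1
  Δ6: s5:0→1
  (6Δ to stable)
t=11 Δ0: clk=1 s2=1 s0=0 s6=1 s3=1 s1=1 s5=1 s7=1 s4=1
  Δ1: clk:1→0
  (1Δ to stable)
t=12 Δ0: clk=0 s2=1 s0=0 s6=1 s3=1 s1=1 s5=1 s7=1 s4=1
  Δ1: clk:0→1
  Δ2: s1:1→0
  Δ3: s2:1→0, s7:1→0
  Δ4: s0:0→1, s5:1→0
  Δ5: s4:1→0
  (5Δ to stable)
t=13 Δ0: clk=1 s2=0 s0=1 s6=1 s3=1 s1=0 s5=0 s7=0 s4=0
  Δ1: clk:1→0
  (1Δ to stable)
t=14 Δ0: clk=0 s2=0 s0=1 s6=1 s3=1 s1=0 s5=0 s7=0 s4=0
  Δ1: clk:0→1
  Δ2: s1:0→1
  Δ3: s2:0→1, s7:0→1
  Δ4: s0:1→0
  Δ5: s4:0→1
  Δ6: s5:0→1
  (6Δ to stable)
t=15 Δ0: clk=1 s2=1 s0=0 s6=1 s3=1 s1=1 s5=1 s7=1 s4=1
  Δ1: clk:1→0
  (1Δ to stable)
t=16 Δ0: clk=0 s2=1 s0=0 s6=1 s3=1 s1=1 s5=1 s7=1 s4=1
  Δ1: clk:0→1
  Δ2: s1:1→0
  Δ3: s2:1→0, s7:1→0
  Δ4: s0:0→1, s5:1→0
  Δ5: s4:1→0
  (5Δ to stable)
t=17 Δ0: clk=1 s2=0 s0=1 s6=1 s3=1 s1=0 s5=0 s7=0 s4=0
  Δ1: clk:1→0
  (1Δ to stable)
t=18 Δ0: clk=0 s2=0 s0=1 s6=1 s3=1 s1=0 s5=0 s7=0 s4=0
  Δ1: clk:0→1
  Δ2: s1:0→1
  Δ3: s2:0→1, s7:0→1
  Δ4: s0:1→0
  Δ5: s4:0→1
  Δ6: s5:0→1
  (6Δ to stable)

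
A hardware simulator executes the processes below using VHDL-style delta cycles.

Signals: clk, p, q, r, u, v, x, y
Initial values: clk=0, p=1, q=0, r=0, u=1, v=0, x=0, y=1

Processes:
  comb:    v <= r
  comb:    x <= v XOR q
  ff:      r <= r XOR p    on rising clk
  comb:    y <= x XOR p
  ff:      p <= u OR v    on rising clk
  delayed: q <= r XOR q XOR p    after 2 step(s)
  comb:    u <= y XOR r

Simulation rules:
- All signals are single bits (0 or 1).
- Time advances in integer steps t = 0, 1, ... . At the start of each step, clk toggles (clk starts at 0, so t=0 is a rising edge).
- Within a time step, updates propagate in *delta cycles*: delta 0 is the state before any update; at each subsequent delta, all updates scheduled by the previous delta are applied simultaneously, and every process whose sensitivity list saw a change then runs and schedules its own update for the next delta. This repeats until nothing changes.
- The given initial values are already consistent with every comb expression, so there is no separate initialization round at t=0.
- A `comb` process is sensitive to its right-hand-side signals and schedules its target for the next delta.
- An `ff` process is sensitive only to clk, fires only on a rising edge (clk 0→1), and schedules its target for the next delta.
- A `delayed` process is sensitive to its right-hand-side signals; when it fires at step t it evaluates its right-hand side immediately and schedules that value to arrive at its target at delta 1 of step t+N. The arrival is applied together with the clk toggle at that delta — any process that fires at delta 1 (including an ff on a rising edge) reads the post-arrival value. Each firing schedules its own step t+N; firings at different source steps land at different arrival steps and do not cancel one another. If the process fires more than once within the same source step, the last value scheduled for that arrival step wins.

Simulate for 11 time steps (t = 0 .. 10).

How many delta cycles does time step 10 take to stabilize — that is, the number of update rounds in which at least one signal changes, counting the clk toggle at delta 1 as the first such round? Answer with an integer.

2

[bits: y,r,q,clk,u,v,x,p]
t=0: Δ0=10001001 Δ1=10011001 Δ2=11011001 Δ3=11010101 Δ4=11010111 Δ5=01010111 Δ6=01011111 | 6Δ
t=1: Δ0=01011111 Δ1=01001111 | 1Δ
t=2: Δ0=01001111 Δ1=01011111 Δ2=00011111 Δ3=00010011 Δ4=00010001 Δ5=10010001 Δ6=10011001 | 6Δ
t=3: Δ0=10011001 Δ1=10001001 | 1Δ
t=4: Δ0=10001001 Δ1=10111001 Δ2=11111011 Δ3=01110111 Δ4=01111101 Δ5=11111101 Δ6=11110101 | 6Δ
t=5: Δ0=11110101 Δ1=11100101 | 1Δ
t=6: Δ0=11100101 Δ1=11110101 Δ2=10110101 Δ3=10111001 Δ4=10111011 Δ5=00111011 Δ6=00110011 | 6Δ
t=7: Δ0=00110011 Δ1=00100011 | 1Δ
t=8: Δ0=00100011 Δ1=00010011 Δ2=01010000 Δ3=01011100 Δ4=01011110 Δ5=11011110 Δ6=11010110 | 6Δ
t=9: Δ0=11010110 Δ1=11000110 | 1Δ
t=10: Δ0=11000110 Δ1=11110110 Δ2=11110101 | 2Δ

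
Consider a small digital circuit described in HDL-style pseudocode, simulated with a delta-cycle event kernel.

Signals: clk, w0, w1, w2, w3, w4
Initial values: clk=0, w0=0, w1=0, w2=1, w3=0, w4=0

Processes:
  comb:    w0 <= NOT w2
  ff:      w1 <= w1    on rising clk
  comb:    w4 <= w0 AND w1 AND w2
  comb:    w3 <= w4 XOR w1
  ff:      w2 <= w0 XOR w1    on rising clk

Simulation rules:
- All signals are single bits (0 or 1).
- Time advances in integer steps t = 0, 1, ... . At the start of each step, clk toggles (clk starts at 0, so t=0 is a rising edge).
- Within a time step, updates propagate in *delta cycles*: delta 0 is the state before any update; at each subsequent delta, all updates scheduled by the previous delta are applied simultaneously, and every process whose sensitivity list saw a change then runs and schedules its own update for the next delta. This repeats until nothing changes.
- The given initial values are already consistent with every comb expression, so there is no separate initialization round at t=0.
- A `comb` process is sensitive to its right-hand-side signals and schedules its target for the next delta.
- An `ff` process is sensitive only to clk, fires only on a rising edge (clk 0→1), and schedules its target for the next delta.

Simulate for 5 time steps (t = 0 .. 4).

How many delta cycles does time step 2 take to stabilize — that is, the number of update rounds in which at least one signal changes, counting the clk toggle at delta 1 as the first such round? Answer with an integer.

[bits: w3,w0,w1,w2,w4,clk]
t=0: Δ0=000100 Δ1=000101 Δ2=000001 Δ3=010001 | 3Δ
t=1: Δ0=010001 Δ1=010000 | 1Δ
t=2: Δ0=010000 Δ1=010001 Δ2=010101 Δ3=000101 | 3Δ
t=3: Δ0=000101 Δ1=000100 | 1Δ
t=4: Δ0=000100 Δ1=000101 Δ2=000001 Δ3=010001 | 3Δ

3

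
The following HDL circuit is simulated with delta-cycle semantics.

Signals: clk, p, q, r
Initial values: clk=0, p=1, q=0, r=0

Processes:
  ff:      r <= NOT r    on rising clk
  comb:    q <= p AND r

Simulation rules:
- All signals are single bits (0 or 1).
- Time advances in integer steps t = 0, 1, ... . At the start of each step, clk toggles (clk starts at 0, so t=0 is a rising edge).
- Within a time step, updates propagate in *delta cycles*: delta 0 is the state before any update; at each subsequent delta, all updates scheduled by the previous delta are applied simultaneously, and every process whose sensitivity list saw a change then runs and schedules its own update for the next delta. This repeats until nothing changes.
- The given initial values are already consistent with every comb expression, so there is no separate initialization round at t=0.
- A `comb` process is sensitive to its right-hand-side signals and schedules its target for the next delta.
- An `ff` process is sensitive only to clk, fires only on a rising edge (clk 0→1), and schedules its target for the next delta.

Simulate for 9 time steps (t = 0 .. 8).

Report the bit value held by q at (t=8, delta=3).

[bits: r,q,p,clk]
t=0: Δ0=0010 Δ1=0011 Δ2=1011 Δ3=1111 | 3Δ
t=1: Δ0=1111 Δ1=1110 | 1Δ
t=2: Δ0=1110 Δ1=1111 Δ2=0111 Δ3=0011 | 3Δ
t=3: Δ0=0011 Δ1=0010 | 1Δ
t=4: Δ0=0010 Δ1=0011 Δ2=1011 Δ3=1111 | 3Δ
t=5: Δ0=1111 Δ1=1110 | 1Δ
t=6: Δ0=1110 Δ1=1111 Δ2=0111 Δ3=0011 | 3Δ
t=7: Δ0=0011 Δ1=0010 | 1Δ
t=8: Δ0=0010 Δ1=0011 Δ2=1011 Δ3=1111 | 3Δ

1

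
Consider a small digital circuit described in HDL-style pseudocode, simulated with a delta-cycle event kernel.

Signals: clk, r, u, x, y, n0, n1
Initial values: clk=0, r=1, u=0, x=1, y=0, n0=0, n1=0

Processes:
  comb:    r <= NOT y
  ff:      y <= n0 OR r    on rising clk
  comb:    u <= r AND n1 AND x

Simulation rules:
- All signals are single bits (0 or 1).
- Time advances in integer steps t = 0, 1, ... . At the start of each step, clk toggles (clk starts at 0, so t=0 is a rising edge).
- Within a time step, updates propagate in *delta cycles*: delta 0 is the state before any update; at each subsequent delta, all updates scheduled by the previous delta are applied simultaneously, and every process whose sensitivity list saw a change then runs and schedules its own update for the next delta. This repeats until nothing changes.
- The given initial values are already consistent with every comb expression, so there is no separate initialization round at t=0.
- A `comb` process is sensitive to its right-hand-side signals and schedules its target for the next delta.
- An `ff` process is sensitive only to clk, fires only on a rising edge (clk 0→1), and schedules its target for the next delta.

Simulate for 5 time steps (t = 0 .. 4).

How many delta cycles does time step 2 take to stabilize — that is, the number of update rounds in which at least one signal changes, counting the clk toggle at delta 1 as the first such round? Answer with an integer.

3

[bits: n0,u,n1,y,clk,r,x]
t=0: Δ0=0000011 Δ1=0000111 Δ2=0001111 Δ3=0001101 | 3Δ
t=1: Δ0=0001101 Δ1=0001001 | 1Δ
t=2: Δ0=0001001 Δ1=0001101 Δ2=0000101 Δ3=0000111 | 3Δ
t=3: Δ0=0000111 Δ1=0000011 | 1Δ
t=4: Δ0=0000011 Δ1=0000111 Δ2=0001111 Δ3=0001101 | 3Δ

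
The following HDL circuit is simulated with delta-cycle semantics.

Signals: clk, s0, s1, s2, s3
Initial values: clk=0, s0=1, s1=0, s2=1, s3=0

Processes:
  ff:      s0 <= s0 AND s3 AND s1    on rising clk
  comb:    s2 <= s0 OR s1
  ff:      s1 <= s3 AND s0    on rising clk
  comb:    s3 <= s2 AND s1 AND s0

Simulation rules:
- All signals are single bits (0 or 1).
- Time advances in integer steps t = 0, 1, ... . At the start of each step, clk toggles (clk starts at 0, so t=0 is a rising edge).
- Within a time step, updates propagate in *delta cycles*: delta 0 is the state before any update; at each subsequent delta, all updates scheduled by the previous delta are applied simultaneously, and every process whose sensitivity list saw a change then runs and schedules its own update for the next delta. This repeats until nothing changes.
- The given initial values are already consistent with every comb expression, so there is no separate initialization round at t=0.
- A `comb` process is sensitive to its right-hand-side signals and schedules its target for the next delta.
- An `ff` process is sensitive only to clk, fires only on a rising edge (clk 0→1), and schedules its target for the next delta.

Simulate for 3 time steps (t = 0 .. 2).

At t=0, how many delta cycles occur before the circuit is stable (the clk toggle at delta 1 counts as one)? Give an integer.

[bits: s2,s3,clk,s1,s0]
t=0: Δ0=10001 Δ1=10101 Δ2=10100 Δ3=00100 | 3Δ
t=1: Δ0=00100 Δ1=00000 | 1Δ
t=2: Δ0=00000 Δ1=00100 | 1Δ

3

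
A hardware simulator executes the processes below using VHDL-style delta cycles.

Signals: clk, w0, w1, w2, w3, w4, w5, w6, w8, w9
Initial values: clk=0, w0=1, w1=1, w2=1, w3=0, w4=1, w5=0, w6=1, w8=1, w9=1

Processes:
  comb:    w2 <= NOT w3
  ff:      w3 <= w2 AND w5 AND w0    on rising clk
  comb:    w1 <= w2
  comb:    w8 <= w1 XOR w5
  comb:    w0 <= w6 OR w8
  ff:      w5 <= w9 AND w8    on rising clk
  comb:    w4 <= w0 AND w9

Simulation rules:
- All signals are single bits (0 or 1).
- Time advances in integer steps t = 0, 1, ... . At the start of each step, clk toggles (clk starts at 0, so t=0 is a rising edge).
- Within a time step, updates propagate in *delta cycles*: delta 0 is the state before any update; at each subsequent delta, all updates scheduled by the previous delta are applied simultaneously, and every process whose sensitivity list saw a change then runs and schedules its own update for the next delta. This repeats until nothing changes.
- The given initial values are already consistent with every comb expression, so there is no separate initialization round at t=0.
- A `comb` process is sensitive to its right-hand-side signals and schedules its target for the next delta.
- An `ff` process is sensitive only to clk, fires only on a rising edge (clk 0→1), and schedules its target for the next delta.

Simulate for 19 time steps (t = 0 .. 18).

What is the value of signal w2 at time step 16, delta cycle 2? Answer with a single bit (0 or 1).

0

t=0 Δ0: w8=1 w2=1 w1=1 w6=1 w3=0 w0=1 w4=1 clk=0 w5=0 w9=1
  Δ1: clk:0→1
  Δ2: w5:0→1
  Δ3: w8:1→0
  (3Δ to stable)
t=1 Δ0: w8=0 w2=1 w1=1 w6=1 w3=0 w0=1 w4=1 clk=1 w5=1 w9=1
  Δ1: clk:1→0
  (1Δ to stable)
t=2 Δ0: w8=0 w2=1 w1=1 w6=1 w3=0 w0=1 w4=1 clk=0 w5=1 w9=1
  Δ1: clk:0→1
  Δ2: w3:0→1, w5:1→0
  Δ3: w8:0→1, w2:1→0
  Δ4: w1:1→0
  Δ5: w8:1→0
  (5Δ to stable)
t=3 Δ0: w8=0 w2=0 w1=0 w6=1 w3=1 w0=1 w4=1 clk=1 w5=0 w9=1
  Δ1: clk:1→0
  (1Δ to stable)
t=4 Δ0: w8=0 w2=0 w1=0 w6=1 w3=1 w0=1 w4=1 clk=0 w5=0 w9=1
  Δ1: clk:0→1
  Δ2: w3:1→0
  Δ3: w2:0→1
  Δ4: w1:0→1
  Δ5: w8:0→1
  (5Δ to stable)
t=5 Δ0: w8=1 w2=1 w1=1 w6=1 w3=0 w0=1 w4=1 clk=1 w5=0 w9=1
  Δ1: clk:1→0
  (1Δ to stable)
t=6 Δ0: w8=1 w2=1 w1=1 w6=1 w3=0 w0=1 w4=1 clk=0 w5=0 w9=1
  Δ1: clk:0→1
  Δ2: w5:0→1
  Δ3: w8:1→0
  (3Δ to stable)
t=7 Δ0: w8=0 w2=1 w1=1 w6=1 w3=0 w0=1 w4=1 clk=1 w5=1 w9=1
  Δ1: clk:1→0
  (1Δ to stable)
t=8 Δ0: w8=0 w2=1 w1=1 w6=1 w3=0 w0=1 w4=1 clk=0 w5=1 w9=1
  Δ1: clk:0→1
  Δ2: w3:0→1, w5:1→0
  Δ3: w8:0→1, w2:1→0
  Δ4: w1:1→0
  Δ5: w8:1→0
  (5Δ to stable)
t=9 Δ0: w8=0 w2=0 w1=0 w6=1 w3=1 w0=1 w4=1 clk=1 w5=0 w9=1
  Δ1: clk:1→0
  (1Δ to stable)
t=10 Δ0: w8=0 w2=0 w1=0 w6=1 w3=1 w0=1 w4=1 clk=0 w5=0 w9=1
  Δ1: clk:0→1
  Δ2: w3:1→0
  Δ3: w2:0→1
  Δ4: w1:0→1
  Δ5: w8:0→1
  (5Δ to stable)
t=11 Δ0: w8=1 w2=1 w1=1 w6=1 w3=0 w0=1 w4=1 clk=1 w5=0 w9=1
  Δ1: clk:1→0
  (1Δ to stable)
t=12 Δ0: w8=1 w2=1 w1=1 w6=1 w3=0 w0=1 w4=1 clk=0 w5=0 w9=1
  Δ1: clk:0→1
  Δ2: w5:0→1
  Δ3: w8:1→0
  (3Δ to stable)
t=13 Δ0: w8=0 w2=1 w1=1 w6=1 w3=0 w0=1 w4=1 clk=1 w5=1 w9=1
  Δ1: clk:1→0
  (1Δ to stable)
t=14 Δ0: w8=0 w2=1 w1=1 w6=1 w3=0 w0=1 w4=1 clk=0 w5=1 w9=1
  Δ1: clk:0→1
  Δ2: w3:0→1, w5:1→0
  Δ3: w8:0→1, w2:1→0
  Δ4: w1:1→0
  Δ5: w8:1→0
  (5Δ to stable)
t=15 Δ0: w8=0 w2=0 w1=0 w6=1 w3=1 w0=1 w4=1 clk=1 w5=0 w9=1
  Δ1: clk:1→0
  (1Δ to stable)
t=16 Δ0: w8=0 w2=0 w1=0 w6=1 w3=1 w0=1 w4=1 clk=0 w5=0 w9=1
  Δ1: clk:0→1
  Δ2: w3:1→0
  Δ3: w2:0→1
  Δ4: w1:0→1
  Δ5: w8:0→1
  (5Δ to stable)
t=17 Δ0: w8=1 w2=1 w1=1 w6=1 w3=0 w0=1 w4=1 clk=1 w5=0 w9=1
  Δ1: clk:1→0
  (1Δ to stable)
t=18 Δ0: w8=1 w2=1 w1=1 w6=1 w3=0 w0=1 w4=1 clk=0 w5=0 w9=1
  Δ1: clk:0→1
  Δ2: w5:0→1
  Δ3: w8:1→0
  (3Δ to stable)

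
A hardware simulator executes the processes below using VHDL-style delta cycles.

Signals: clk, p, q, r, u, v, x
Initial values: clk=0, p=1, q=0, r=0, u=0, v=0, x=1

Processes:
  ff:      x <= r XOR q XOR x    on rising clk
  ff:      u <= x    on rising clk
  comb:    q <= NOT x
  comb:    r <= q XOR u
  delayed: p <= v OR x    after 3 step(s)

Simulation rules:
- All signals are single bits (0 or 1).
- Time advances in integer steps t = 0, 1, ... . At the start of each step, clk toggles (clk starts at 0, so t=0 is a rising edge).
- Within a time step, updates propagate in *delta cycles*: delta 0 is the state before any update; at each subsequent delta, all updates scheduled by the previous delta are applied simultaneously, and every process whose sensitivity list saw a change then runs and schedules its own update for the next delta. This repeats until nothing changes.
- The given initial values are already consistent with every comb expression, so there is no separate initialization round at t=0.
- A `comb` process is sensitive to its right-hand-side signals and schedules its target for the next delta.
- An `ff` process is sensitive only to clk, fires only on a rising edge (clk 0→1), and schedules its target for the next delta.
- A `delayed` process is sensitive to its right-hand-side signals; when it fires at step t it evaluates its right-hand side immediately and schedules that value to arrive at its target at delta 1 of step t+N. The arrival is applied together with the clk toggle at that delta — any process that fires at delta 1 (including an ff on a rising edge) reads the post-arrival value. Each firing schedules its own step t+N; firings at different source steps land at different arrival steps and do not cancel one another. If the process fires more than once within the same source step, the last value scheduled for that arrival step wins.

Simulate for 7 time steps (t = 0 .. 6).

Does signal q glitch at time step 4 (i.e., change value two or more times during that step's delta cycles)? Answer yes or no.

t0.Δ0 v=0 r=0 clk=0 x=1 u=0 p=1 q=0
t0.Δ1 v=0 r=0 clk=1 x=1 u=0 p=1 q=0
t0.Δ2 v=0 r=0 clk=1 x=1 u=1 p=1 q=0
t0.Δ3 v=0 r=1 clk=1 x=1 u=1 p=1 q=0
t1.Δ0 v=0 r=1 clk=1 x=1 u=1 p=1 q=0
t1.Δ1 v=0 r=1 clk=0 x=1 u=1 p=1 q=0
t2.Δ0 v=0 r=1 clk=0 x=1 u=1 p=1 q=0
t2.Δ1 v=0 r=1 clk=1 x=1 u=1 p=1 q=0
t2.Δ2 v=0 r=1 clk=1 x=0 u=1 p=1 q=0
t2.Δ3 v=0 r=1 clk=1 x=0 u=1 p=1 q=1
t2.Δ4 v=0 r=0 clk=1 x=0 u=1 p=1 q=1
t3.Δ0 v=0 r=0 clk=1 x=0 u=1 p=1 q=1
t3.Δ1 v=0 r=0 clk=0 x=0 u=1 p=1 q=1
t4.Δ0 v=0 r=0 clk=0 x=0 u=1 p=1 q=1
t4.Δ1 v=0 r=0 clk=1 x=0 u=1 p=1 q=1
t4.Δ2 v=0 r=0 clk=1 x=1 u=0 p=1 q=1
t4.Δ3 v=0 r=1 clk=1 x=1 u=0 p=1 q=0
t4.Δ4 v=0 r=0 clk=1 x=1 u=0 p=1 q=0
t5.Δ0 v=0 r=0 clk=1 x=1 u=0 p=1 q=0
t5.Δ1 v=0 r=0 clk=0 x=1 u=0 p=0 q=0
t6.Δ0 v=0 r=0 clk=0 x=1 u=0 p=0 q=0
t6.Δ1 v=0 r=0 clk=1 x=1 u=0 p=0 q=0
t6.Δ2 v=0 r=0 clk=1 x=1 u=1 p=0 q=0
t6.Δ3 v=0 r=1 clk=1 x=1 u=1 p=0 q=0

no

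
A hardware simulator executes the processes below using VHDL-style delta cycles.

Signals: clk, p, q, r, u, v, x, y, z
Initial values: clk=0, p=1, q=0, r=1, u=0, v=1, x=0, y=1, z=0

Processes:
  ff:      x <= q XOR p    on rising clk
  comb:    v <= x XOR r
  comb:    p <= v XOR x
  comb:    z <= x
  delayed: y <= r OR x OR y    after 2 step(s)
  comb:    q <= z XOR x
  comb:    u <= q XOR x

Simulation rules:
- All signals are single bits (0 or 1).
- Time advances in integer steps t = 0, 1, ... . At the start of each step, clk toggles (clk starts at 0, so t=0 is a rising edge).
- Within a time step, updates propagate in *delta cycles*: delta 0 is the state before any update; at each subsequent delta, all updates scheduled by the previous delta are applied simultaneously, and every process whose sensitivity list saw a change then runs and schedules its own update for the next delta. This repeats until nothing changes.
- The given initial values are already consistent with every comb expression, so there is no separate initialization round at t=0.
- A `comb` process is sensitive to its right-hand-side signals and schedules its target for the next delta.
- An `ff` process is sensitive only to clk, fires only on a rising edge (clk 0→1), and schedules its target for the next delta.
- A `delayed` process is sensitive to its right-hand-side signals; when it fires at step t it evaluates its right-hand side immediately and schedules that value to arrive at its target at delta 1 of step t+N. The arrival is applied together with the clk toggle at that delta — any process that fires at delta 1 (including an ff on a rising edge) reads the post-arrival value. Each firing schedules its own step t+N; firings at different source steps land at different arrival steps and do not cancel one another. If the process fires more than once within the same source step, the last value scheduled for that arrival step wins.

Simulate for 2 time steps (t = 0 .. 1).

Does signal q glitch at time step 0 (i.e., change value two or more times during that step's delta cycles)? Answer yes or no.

t=0 Δ0: u=0 p=1 r=1 y=1 z=0 q=0 x=0 v=1 clk=0
  Δ1: clk:0→1
  Δ2: x:0→1
  Δ3: u:0→1, p:1→0, z:0→1, q:0→1, v:1→0
  Δ4: u:1→0, p:0→1, q:1→0
  Δ5: u:0→1
  (5Δ to stable)
t=1 Δ0: u=1 p=1 r=1 y=1 z=1 q=0 x=1 v=0 clk=1
  Δ1: clk:1→0
  (1Δ to stable)

yes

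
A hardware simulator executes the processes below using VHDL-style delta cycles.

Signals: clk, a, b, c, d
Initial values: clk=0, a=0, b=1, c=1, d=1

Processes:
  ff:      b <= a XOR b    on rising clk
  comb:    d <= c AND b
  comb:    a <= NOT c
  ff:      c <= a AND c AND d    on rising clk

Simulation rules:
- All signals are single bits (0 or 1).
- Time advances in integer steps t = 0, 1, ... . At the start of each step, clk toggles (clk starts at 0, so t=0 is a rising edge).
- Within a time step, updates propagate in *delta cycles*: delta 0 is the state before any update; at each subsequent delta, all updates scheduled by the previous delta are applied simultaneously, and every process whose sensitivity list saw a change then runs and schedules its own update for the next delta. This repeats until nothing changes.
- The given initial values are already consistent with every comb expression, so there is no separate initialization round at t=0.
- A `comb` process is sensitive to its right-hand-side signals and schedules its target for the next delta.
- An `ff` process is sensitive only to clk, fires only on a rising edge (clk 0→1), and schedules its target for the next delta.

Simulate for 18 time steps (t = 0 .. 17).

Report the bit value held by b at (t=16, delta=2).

1

t=0 Δ0: a=0 d=1 b=1 clk=0 c=1
  Δ1: clk:0→1
  Δ2: c:1→0
  Δ3: a:0→1, d:1→0
  (3Δ to stable)
t=1 Δ0: a=1 d=0 b=1 clk=1 c=0
  Δ1: clk:1→0
  (1Δ to stable)
t=2 Δ0: a=1 d=0 b=1 clk=0 c=0
  Δ1: clk:0→1
  Δ2: b:1→0
  (2Δ to stable)
t=3 Δ0: a=1 d=0 b=0 clk=1 c=0
  Δ1: clk:1→0
  (1Δ to stable)
t=4 Δ0: a=1 d=0 b=0 clk=0 c=0
  Δ1: clk:0→1
  Δ2: b:0→1
  (2Δ to stable)
t=5 Δ0: a=1 d=0 b=1 clk=1 c=0
  Δ1: clk:1→0
  (1Δ to stable)
t=6 Δ0: a=1 d=0 b=1 clk=0 c=0
  Δ1: clk:0→1
  Δ2: b:1→0
  (2Δ to stable)
t=7 Δ0: a=1 d=0 b=0 clk=1 c=0
  Δ1: clk:1→0
  (1Δ to stable)
t=8 Δ0: a=1 d=0 b=0 clk=0 c=0
  Δ1: clk:0→1
  Δ2: b:0→1
  (2Δ to stable)
t=9 Δ0: a=1 d=0 b=1 clk=1 c=0
  Δ1: clk:1→0
  (1Δ to stable)
t=10 Δ0: a=1 d=0 b=1 clk=0 c=0
  Δ1: clk:0→1
  Δ2: b:1→0
  (2Δ to stable)
t=11 Δ0: a=1 d=0 b=0 clk=1 c=0
  Δ1: clk:1→0
  (1Δ to stable)
t=12 Δ0: a=1 d=0 b=0 clk=0 c=0
  Δ1: clk:0→1
  Δ2: b:0→1
  (2Δ to stable)
t=13 Δ0: a=1 d=0 b=1 clk=1 c=0
  Δ1: clk:1→0
  (1Δ to stable)
t=14 Δ0: a=1 d=0 b=1 clk=0 c=0
  Δ1: clk:0→1
  Δ2: b:1→0
  (2Δ to stable)
t=15 Δ0: a=1 d=0 b=0 clk=1 c=0
  Δ1: clk:1→0
  (1Δ to stable)
t=16 Δ0: a=1 d=0 b=0 clk=0 c=0
  Δ1: clk:0→1
  Δ2: b:0→1
  (2Δ to stable)
t=17 Δ0: a=1 d=0 b=1 clk=1 c=0
  Δ1: clk:1→0
  (1Δ to stable)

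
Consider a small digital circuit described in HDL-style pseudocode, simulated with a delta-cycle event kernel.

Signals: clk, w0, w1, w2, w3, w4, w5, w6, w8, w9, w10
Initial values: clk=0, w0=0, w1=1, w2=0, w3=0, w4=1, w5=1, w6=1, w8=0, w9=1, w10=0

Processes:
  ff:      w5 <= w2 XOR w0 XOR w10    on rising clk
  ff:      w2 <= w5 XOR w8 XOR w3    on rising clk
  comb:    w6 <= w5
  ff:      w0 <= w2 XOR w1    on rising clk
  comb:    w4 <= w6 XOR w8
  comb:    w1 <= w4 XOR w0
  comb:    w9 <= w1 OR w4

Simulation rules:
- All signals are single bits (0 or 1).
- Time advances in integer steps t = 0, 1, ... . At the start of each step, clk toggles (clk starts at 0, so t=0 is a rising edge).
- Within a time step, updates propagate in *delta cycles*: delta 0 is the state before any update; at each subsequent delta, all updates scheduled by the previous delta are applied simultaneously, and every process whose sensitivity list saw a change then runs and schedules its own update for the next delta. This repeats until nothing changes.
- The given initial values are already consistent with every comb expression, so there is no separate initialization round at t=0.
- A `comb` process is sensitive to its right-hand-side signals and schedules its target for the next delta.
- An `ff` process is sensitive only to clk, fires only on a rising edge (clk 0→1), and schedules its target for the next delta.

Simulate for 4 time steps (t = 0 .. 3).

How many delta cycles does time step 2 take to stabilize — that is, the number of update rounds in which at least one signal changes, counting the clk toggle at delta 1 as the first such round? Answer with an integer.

[bits: w8,w2,w3,w10,w0,w1,w9,w4,clk,w6,w5]
t=0: Δ0=00000111011 Δ1=00000111111 Δ2=01001111110 Δ3=01001011100 Δ4=01001010100 Δ5=01001100100 Δ6=01001110100 | 6Δ
t=1: Δ0=01001110100 Δ1=01001110000 | 1Δ
t=2: Δ0=01001110000 Δ1=01001110100 Δ2=00000110100 Δ3=00000010100 Δ4=00000000100 | 4Δ
t=3: Δ0=00000000100 Δ1=00000000000 | 1Δ

4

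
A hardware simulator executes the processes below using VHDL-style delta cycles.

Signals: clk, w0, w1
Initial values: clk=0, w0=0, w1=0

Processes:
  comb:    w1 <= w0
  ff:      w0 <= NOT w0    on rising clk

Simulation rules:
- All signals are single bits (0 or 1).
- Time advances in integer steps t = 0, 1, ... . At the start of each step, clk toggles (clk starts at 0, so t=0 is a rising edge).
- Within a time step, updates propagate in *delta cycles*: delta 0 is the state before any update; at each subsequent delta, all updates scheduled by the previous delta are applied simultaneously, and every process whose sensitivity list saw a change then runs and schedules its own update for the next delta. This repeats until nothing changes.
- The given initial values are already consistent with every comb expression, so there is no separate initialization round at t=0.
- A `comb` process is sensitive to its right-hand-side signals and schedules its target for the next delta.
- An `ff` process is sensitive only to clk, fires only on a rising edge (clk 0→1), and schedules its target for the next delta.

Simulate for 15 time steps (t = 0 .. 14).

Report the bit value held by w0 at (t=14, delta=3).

0

t=0 Δ0: w0=0 clk=0 w1=0
  Δ1: clk:0→1
  Δ2: w0:0→1
  Δ3: w1:0→1
  (3Δ to stable)
t=1 Δ0: w0=1 clk=1 w1=1
  Δ1: clk:1→0
  (1Δ to stable)
t=2 Δ0: w0=1 clk=0 w1=1
  Δ1: clk:0→1
  Δ2: w0:1→0
  Δ3: w1:1→0
  (3Δ to stable)
t=3 Δ0: w0=0 clk=1 w1=0
  Δ1: clk:1→0
  (1Δ to stable)
t=4 Δ0: w0=0 clk=0 w1=0
  Δ1: clk:0→1
  Δ2: w0:0→1
  Δ3: w1:0→1
  (3Δ to stable)
t=5 Δ0: w0=1 clk=1 w1=1
  Δ1: clk:1→0
  (1Δ to stable)
t=6 Δ0: w0=1 clk=0 w1=1
  Δ1: clk:0→1
  Δ2: w0:1→0
  Δ3: w1:1→0
  (3Δ to stable)
t=7 Δ0: w0=0 clk=1 w1=0
  Δ1: clk:1→0
  (1Δ to stable)
t=8 Δ0: w0=0 clk=0 w1=0
  Δ1: clk:0→1
  Δ2: w0:0→1
  Δ3: w1:0→1
  (3Δ to stable)
t=9 Δ0: w0=1 clk=1 w1=1
  Δ1: clk:1→0
  (1Δ to stable)
t=10 Δ0: w0=1 clk=0 w1=1
  Δ1: clk:0→1
  Δ2: w0:1→0
  Δ3: w1:1→0
  (3Δ to stable)
t=11 Δ0: w0=0 clk=1 w1=0
  Δ1: clk:1→0
  (1Δ to stable)
t=12 Δ0: w0=0 clk=0 w1=0
  Δ1: clk:0→1
  Δ2: w0:0→1
  Δ3: w1:0→1
  (3Δ to stable)
t=13 Δ0: w0=1 clk=1 w1=1
  Δ1: clk:1→0
  (1Δ to stable)
t=14 Δ0: w0=1 clk=0 w1=1
  Δ1: clk:0→1
  Δ2: w0:1→0
  Δ3: w1:1→0
  (3Δ to stable)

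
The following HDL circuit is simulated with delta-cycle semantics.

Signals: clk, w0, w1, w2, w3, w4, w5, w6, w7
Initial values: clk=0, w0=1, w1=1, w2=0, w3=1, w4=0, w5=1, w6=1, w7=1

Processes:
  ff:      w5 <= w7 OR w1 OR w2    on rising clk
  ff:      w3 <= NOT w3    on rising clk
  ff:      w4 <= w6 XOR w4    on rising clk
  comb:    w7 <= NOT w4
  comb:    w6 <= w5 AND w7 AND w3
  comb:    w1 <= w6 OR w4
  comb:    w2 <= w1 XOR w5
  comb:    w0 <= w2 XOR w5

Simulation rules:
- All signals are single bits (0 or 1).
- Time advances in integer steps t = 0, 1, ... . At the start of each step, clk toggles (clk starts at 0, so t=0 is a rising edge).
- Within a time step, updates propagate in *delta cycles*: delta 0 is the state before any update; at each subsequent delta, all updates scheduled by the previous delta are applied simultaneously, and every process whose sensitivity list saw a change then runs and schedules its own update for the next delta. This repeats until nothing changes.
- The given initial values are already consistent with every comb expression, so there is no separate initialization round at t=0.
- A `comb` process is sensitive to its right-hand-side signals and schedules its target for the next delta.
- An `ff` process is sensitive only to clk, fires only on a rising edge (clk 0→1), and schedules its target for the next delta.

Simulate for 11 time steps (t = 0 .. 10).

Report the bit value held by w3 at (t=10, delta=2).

t=0 Δ0: w3=1 clk=0 w2=0 w0=1 w7=1 w5=1 w4=0 w6=1 w1=1
  Δ1: clk:0→1
  Δ2: w3:1→0, w4:0→1
  Δ3: w7:1→0, w6:1→0
  (3Δ to stable)
t=1 Δ0: w3=0 clk=1 w2=0 w0=1 w7=0 w5=1 w4=1 w6=0 w1=1
  Δ1: clk:1→0
  (1Δ to stable)
t=2 Δ0: w3=0 clk=0 w2=0 w0=1 w7=0 w5=1 w4=1 w6=0 w1=1
  Δ1: clk:0→1
  Δ2: w3:0→1
  (2Δ to stable)
t=3 Δ0: w3=1 clk=1 w2=0 w0=1 w7=0 w5=1 w4=1 w6=0 w1=1
  Δ1: clk:1→0
  (1Δ to stable)
t=4 Δ0: w3=1 clk=0 w2=0 w0=1 w7=0 w5=1 w4=1 w6=0 w1=1
  Δ1: clk:0→1
  Δ2: w3:1→0
  (2Δ to stable)
t=5 Δ0: w3=0 clk=1 w2=0 w0=1 w7=0 w5=1 w4=1 w6=0 w1=1
  Δ1: clk:1→0
  (1Δ to stable)
t=6 Δ0: w3=0 clk=0 w2=0 w0=1 w7=0 w5=1 w4=1 w6=0 w1=1
  Δ1: clk:0→1
  Δ2: w3:0→1
  (2Δ to stable)
t=7 Δ0: w3=1 clk=1 w2=0 w0=1 w7=0 w5=1 w4=1 w6=0 w1=1
  Δ1: clk:1→0
  (1Δ to stable)
t=8 Δ0: w3=1 clk=0 w2=0 w0=1 w7=0 w5=1 w4=1 w6=0 w1=1
  Δ1: clk:0→1
  Δ2: w3:1→0
  (2Δ to stable)
t=9 Δ0: w3=0 clk=1 w2=0 w0=1 w7=0 w5=1 w4=1 w6=0 w1=1
  Δ1: clk:1→0
  (1Δ to stable)
t=10 Δ0: w3=0 clk=0 w2=0 w0=1 w7=0 w5=1 w4=1 w6=0 w1=1
  Δ1: clk:0→1
  Δ2: w3:0→1
  (2Δ to stable)

1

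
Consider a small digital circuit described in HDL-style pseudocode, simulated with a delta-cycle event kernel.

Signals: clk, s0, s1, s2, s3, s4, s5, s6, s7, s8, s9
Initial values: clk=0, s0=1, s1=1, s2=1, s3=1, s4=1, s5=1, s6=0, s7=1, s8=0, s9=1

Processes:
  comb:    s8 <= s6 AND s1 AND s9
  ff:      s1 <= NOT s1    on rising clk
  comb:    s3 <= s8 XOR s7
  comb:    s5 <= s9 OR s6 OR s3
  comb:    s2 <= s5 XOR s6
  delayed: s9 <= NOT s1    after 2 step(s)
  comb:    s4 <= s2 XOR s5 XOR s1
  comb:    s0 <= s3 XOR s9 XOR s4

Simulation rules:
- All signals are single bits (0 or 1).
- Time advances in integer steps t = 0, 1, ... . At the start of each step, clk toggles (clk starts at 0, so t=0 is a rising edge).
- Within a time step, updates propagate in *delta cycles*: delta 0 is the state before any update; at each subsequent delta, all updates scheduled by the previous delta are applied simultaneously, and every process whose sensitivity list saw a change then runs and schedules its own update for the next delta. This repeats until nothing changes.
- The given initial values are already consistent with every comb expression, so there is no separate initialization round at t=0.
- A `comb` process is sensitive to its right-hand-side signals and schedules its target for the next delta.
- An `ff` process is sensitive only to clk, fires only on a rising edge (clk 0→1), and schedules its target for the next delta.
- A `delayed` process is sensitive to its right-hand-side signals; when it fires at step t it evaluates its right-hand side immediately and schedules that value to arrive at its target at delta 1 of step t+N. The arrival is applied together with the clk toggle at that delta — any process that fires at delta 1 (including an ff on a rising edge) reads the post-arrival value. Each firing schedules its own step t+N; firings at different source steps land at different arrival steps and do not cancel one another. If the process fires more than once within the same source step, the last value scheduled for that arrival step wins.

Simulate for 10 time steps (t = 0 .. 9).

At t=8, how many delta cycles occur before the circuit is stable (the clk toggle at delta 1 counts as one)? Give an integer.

[bits: s2,s8,s9,clk,s5,s3,s4,s6,s0,s7,s1]
t=0: Δ0=10101110111 Δ1=10111110111 Δ2=10111110110 Δ3=10111100110 Δ4=10111100010 | 4Δ
t=1: Δ0=10111100010 Δ1=10101100010 | 1Δ
t=2: Δ0=10101100010 Δ1=10111100010 Δ2=10111100011 Δ3=10111110011 Δ4=10111110111 | 4Δ
t=3: Δ0=10111110111 Δ1=10101110111 | 1Δ
t=4: Δ0=10101110111 Δ1=10011110111 Δ2=10011110010 Δ3=10011100010 Δ4=10011100110 | 4Δ
t=5: Δ0=10011100110 Δ1=10001100110 | 1Δ
t=6: Δ0=10001100110 Δ1=10111100110 Δ2=10111100011 Δ3=10111110011 Δ4=10111110111 | 4Δ
t=7: Δ0=10111110111 Δ1=10101110111 | 1Δ
t=8: Δ0=10101110111 Δ1=10011110111 Δ2=10011110010 Δ3=10011100010 Δ4=10011100110 | 4Δ
t=9: Δ0=10011100110 Δ1=10001100110 | 1Δ

4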